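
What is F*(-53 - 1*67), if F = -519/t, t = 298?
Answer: 31140/149 ≈ 208.99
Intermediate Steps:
F = -519/298 ≈ -1.7416
F*(-53 - 1*67) = -519*(-53 - 1*67)/298 = -519*(-53 - 67)/298 = -519/298*(-120) = 31140/149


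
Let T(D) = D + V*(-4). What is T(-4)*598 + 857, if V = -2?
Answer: 3249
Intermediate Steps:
T(D) = 8 + D (T(D) = D - 2*(-4) = D + 8 = 8 + D)
T(-4)*598 + 857 = (8 - 4)*598 + 857 = 4*598 + 857 = 2392 + 857 = 3249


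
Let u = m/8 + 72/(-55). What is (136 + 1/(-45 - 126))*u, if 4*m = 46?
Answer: 525563/30096 ≈ 17.463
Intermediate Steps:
m = 23/2 (m = (¼)*46 = 23/2 ≈ 11.500)
u = 113/880 (u = (23/2)/8 + 72/(-55) = (23/2)*(⅛) + 72*(-1/55) = 23/16 - 72/55 = 113/880 ≈ 0.12841)
(136 + 1/(-45 - 126))*u = (136 + 1/(-45 - 126))*(113/880) = (136 + 1/(-171))*(113/880) = (136 - 1/171)*(113/880) = (23255/171)*(113/880) = 525563/30096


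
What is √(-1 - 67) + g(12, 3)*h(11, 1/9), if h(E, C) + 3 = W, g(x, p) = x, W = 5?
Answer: 24 + 2*I*√17 ≈ 24.0 + 8.2462*I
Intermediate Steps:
h(E, C) = 2 (h(E, C) = -3 + 5 = 2)
√(-1 - 67) + g(12, 3)*h(11, 1/9) = √(-1 - 67) + 12*2 = √(-68) + 24 = 2*I*√17 + 24 = 24 + 2*I*√17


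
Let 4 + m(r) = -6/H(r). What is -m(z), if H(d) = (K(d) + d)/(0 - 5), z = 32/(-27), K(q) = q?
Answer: 533/32 ≈ 16.656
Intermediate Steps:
z = -32/27 (z = 32*(-1/27) = -32/27 ≈ -1.1852)
H(d) = -2*d/5 (H(d) = (d + d)/(0 - 5) = (2*d)/(-5) = (2*d)*(-⅕) = -2*d/5)
m(r) = -4 + 15/r (m(r) = -4 - 6*(-5/(2*r)) = -4 - (-15)/r = -4 + 15/r)
-m(z) = -(-4 + 15/(-32/27)) = -(-4 + 15*(-27/32)) = -(-4 - 405/32) = -1*(-533/32) = 533/32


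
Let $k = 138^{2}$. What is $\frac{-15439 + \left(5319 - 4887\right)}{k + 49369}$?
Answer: $- \frac{349}{1591} \approx -0.21936$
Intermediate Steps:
$k = 19044$
$\frac{-15439 + \left(5319 - 4887\right)}{k + 49369} = \frac{-15439 + \left(5319 - 4887\right)}{19044 + 49369} = \frac{-15439 + \left(5319 - 4887\right)}{68413} = \left(-15439 + 432\right) \frac{1}{68413} = \left(-15007\right) \frac{1}{68413} = - \frac{349}{1591}$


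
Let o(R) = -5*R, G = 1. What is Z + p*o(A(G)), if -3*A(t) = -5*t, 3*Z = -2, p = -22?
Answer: 548/3 ≈ 182.67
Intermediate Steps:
Z = -2/3 (Z = (1/3)*(-2) = -2/3 ≈ -0.66667)
A(t) = 5*t/3 (A(t) = -(-5)*t/3 = 5*t/3)
Z + p*o(A(G)) = -2/3 - (-110)*(5/3)*1 = -2/3 - (-110)*5/3 = -2/3 - 22*(-25/3) = -2/3 + 550/3 = 548/3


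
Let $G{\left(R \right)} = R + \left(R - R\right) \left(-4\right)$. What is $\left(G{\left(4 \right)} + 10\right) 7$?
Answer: $98$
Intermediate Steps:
$G{\left(R \right)} = R$ ($G{\left(R \right)} = R + 0 \left(-4\right) = R + 0 = R$)
$\left(G{\left(4 \right)} + 10\right) 7 = \left(4 + 10\right) 7 = 14 \cdot 7 = 98$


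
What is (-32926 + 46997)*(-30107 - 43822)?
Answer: -1040254959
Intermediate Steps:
(-32926 + 46997)*(-30107 - 43822) = 14071*(-73929) = -1040254959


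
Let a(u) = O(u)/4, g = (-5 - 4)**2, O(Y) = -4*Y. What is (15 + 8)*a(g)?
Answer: -1863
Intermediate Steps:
g = 81 (g = (-9)**2 = 81)
a(u) = -u (a(u) = -4*u/4 = -4*u*(1/4) = -u)
(15 + 8)*a(g) = (15 + 8)*(-1*81) = 23*(-81) = -1863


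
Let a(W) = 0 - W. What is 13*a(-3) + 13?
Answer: 52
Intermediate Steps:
a(W) = -W
13*a(-3) + 13 = 13*(-1*(-3)) + 13 = 13*3 + 13 = 39 + 13 = 52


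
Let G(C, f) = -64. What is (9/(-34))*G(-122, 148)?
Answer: 288/17 ≈ 16.941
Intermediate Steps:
(9/(-34))*G(-122, 148) = (9/(-34))*(-64) = (9*(-1/34))*(-64) = -9/34*(-64) = 288/17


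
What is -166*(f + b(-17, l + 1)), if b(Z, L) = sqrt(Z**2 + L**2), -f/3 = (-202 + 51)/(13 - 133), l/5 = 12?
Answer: 12533/20 - 166*sqrt(4010) ≈ -9885.2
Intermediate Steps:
l = 60 (l = 5*12 = 60)
f = -151/40 (f = -3*(-202 + 51)/(13 - 133) = -(-453)/(-120) = -(-453)*(-1)/120 = -3*151/120 = -151/40 ≈ -3.7750)
b(Z, L) = sqrt(L**2 + Z**2)
-166*(f + b(-17, l + 1)) = -166*(-151/40 + sqrt((60 + 1)**2 + (-17)**2)) = -166*(-151/40 + sqrt(61**2 + 289)) = -166*(-151/40 + sqrt(3721 + 289)) = -166*(-151/40 + sqrt(4010)) = 12533/20 - 166*sqrt(4010)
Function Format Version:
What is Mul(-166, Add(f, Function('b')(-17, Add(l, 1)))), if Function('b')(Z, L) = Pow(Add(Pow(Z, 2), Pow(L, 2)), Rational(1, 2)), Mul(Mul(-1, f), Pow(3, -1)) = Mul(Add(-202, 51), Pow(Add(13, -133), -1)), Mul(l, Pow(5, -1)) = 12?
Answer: Add(Rational(12533, 20), Mul(-166, Pow(4010, Rational(1, 2)))) ≈ -9885.2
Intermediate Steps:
l = 60 (l = Mul(5, 12) = 60)
f = Rational(-151, 40) (f = Mul(-3, Mul(Add(-202, 51), Pow(Add(13, -133), -1))) = Mul(-3, Mul(-151, Pow(-120, -1))) = Mul(-3, Mul(-151, Rational(-1, 120))) = Mul(-3, Rational(151, 120)) = Rational(-151, 40) ≈ -3.7750)
Function('b')(Z, L) = Pow(Add(Pow(L, 2), Pow(Z, 2)), Rational(1, 2))
Mul(-166, Add(f, Function('b')(-17, Add(l, 1)))) = Mul(-166, Add(Rational(-151, 40), Pow(Add(Pow(Add(60, 1), 2), Pow(-17, 2)), Rational(1, 2)))) = Mul(-166, Add(Rational(-151, 40), Pow(Add(Pow(61, 2), 289), Rational(1, 2)))) = Mul(-166, Add(Rational(-151, 40), Pow(Add(3721, 289), Rational(1, 2)))) = Mul(-166, Add(Rational(-151, 40), Pow(4010, Rational(1, 2)))) = Add(Rational(12533, 20), Mul(-166, Pow(4010, Rational(1, 2))))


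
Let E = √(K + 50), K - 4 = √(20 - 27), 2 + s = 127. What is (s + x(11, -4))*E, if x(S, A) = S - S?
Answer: 125*√(54 + I*√7) ≈ 918.83 + 22.496*I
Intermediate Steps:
s = 125 (s = -2 + 127 = 125)
x(S, A) = 0
K = 4 + I*√7 (K = 4 + √(20 - 27) = 4 + √(-7) = 4 + I*√7 ≈ 4.0 + 2.6458*I)
E = √(54 + I*√7) (E = √((4 + I*√7) + 50) = √(54 + I*√7) ≈ 7.3507 + 0.17997*I)
(s + x(11, -4))*E = (125 + 0)*√(54 + I*√7) = 125*√(54 + I*√7)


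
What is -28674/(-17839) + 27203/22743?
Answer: 1137407099/405712377 ≈ 2.8035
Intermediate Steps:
-28674/(-17839) + 27203/22743 = -28674*(-1/17839) + 27203*(1/22743) = 28674/17839 + 27203/22743 = 1137407099/405712377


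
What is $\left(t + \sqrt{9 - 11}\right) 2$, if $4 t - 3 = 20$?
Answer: $\frac{23}{2} + 2 i \sqrt{2} \approx 11.5 + 2.8284 i$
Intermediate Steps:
$t = \frac{23}{4}$ ($t = \frac{3}{4} + \frac{1}{4} \cdot 20 = \frac{3}{4} + 5 = \frac{23}{4} \approx 5.75$)
$\left(t + \sqrt{9 - 11}\right) 2 = \left(\frac{23}{4} + \sqrt{9 - 11}\right) 2 = \left(\frac{23}{4} + \sqrt{-2}\right) 2 = \left(\frac{23}{4} + i \sqrt{2}\right) 2 = \frac{23}{2} + 2 i \sqrt{2}$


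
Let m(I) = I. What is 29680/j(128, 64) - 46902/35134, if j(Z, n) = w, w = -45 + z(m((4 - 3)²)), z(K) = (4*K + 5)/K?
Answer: -130558199/158103 ≈ -825.78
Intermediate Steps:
z(K) = (5 + 4*K)/K
w = -36 (w = -45 + (4 + 5/((4 - 3)²)) = -45 + (4 + 5/(1²)) = -45 + (4 + 5/1) = -45 + (4 + 5*1) = -45 + (4 + 5) = -45 + 9 = -36)
j(Z, n) = -36
29680/j(128, 64) - 46902/35134 = 29680/(-36) - 46902/35134 = 29680*(-1/36) - 46902*1/35134 = -7420/9 - 23451/17567 = -130558199/158103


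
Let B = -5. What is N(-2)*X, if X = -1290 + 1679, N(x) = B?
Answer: -1945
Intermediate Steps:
N(x) = -5
X = 389
N(-2)*X = -5*389 = -1945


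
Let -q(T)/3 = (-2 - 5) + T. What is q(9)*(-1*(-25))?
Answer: -150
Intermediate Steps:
q(T) = 21 - 3*T (q(T) = -3*((-2 - 5) + T) = -3*(-7 + T) = 21 - 3*T)
q(9)*(-1*(-25)) = (21 - 3*9)*(-1*(-25)) = (21 - 27)*25 = -6*25 = -150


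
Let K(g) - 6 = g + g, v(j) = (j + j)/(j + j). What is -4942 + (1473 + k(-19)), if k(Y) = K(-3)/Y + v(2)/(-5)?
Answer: -17346/5 ≈ -3469.2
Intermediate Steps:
v(j) = 1 (v(j) = (2*j)/((2*j)) = (2*j)*(1/(2*j)) = 1)
K(g) = 6 + 2*g (K(g) = 6 + (g + g) = 6 + 2*g)
k(Y) = -⅕ (k(Y) = (6 + 2*(-3))/Y + 1/(-5) = (6 - 6)/Y + 1*(-⅕) = 0/Y - ⅕ = 0 - ⅕ = -⅕)
-4942 + (1473 + k(-19)) = -4942 + (1473 - ⅕) = -4942 + 7364/5 = -17346/5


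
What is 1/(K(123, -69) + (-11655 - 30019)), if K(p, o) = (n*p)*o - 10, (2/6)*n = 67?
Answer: -1/1747571 ≈ -5.7222e-7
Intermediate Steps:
n = 201 (n = 3*67 = 201)
K(p, o) = -10 + 201*o*p (K(p, o) = (201*p)*o - 10 = 201*o*p - 10 = -10 + 201*o*p)
1/(K(123, -69) + (-11655 - 30019)) = 1/((-10 + 201*(-69)*123) + (-11655 - 30019)) = 1/((-10 - 1705887) - 41674) = 1/(-1705897 - 41674) = 1/(-1747571) = -1/1747571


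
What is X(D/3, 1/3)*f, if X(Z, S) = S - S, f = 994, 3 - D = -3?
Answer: 0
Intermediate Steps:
D = 6 (D = 3 - 1*(-3) = 3 + 3 = 6)
X(Z, S) = 0
X(D/3, 1/3)*f = 0*994 = 0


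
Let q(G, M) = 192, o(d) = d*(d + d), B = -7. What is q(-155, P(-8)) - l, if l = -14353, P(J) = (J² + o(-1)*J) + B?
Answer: 14545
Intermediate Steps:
o(d) = 2*d² (o(d) = d*(2*d) = 2*d²)
P(J) = -7 + J² + 2*J (P(J) = (J² + (2*(-1)²)*J) - 7 = (J² + (2*1)*J) - 7 = (J² + 2*J) - 7 = -7 + J² + 2*J)
q(-155, P(-8)) - l = 192 - 1*(-14353) = 192 + 14353 = 14545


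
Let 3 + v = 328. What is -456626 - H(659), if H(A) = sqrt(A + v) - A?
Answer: -455967 - 2*sqrt(246) ≈ -4.5600e+5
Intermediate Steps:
v = 325 (v = -3 + 328 = 325)
H(A) = sqrt(325 + A) - A (H(A) = sqrt(A + 325) - A = sqrt(325 + A) - A)
-456626 - H(659) = -456626 - (sqrt(325 + 659) - 1*659) = -456626 - (sqrt(984) - 659) = -456626 - (2*sqrt(246) - 659) = -456626 - (-659 + 2*sqrt(246)) = -456626 + (659 - 2*sqrt(246)) = -455967 - 2*sqrt(246)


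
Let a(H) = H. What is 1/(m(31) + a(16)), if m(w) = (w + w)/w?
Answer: 1/18 ≈ 0.055556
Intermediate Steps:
m(w) = 2 (m(w) = (2*w)/w = 2)
1/(m(31) + a(16)) = 1/(2 + 16) = 1/18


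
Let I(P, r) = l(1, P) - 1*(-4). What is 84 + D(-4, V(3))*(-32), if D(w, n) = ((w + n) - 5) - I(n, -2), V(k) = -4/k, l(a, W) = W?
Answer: 500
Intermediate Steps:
I(P, r) = 4 + P (I(P, r) = P - 1*(-4) = P + 4 = 4 + P)
D(w, n) = -9 + w (D(w, n) = ((w + n) - 5) - (4 + n) = ((n + w) - 5) + (-4 - n) = (-5 + n + w) + (-4 - n) = -9 + w)
84 + D(-4, V(3))*(-32) = 84 + (-9 - 4)*(-32) = 84 - 13*(-32) = 84 + 416 = 500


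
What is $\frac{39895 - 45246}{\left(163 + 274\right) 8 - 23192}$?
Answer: $\frac{5351}{19696} \approx 0.27168$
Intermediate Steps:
$\frac{39895 - 45246}{\left(163 + 274\right) 8 - 23192} = - \frac{5351}{437 \cdot 8 - 23192} = - \frac{5351}{3496 - 23192} = - \frac{5351}{-19696} = \left(-5351\right) \left(- \frac{1}{19696}\right) = \frac{5351}{19696}$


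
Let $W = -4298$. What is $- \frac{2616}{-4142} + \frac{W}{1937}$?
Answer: $- \frac{58418}{36803} \approx -1.5873$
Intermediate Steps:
$- \frac{2616}{-4142} + \frac{W}{1937} = - \frac{2616}{-4142} - \frac{4298}{1937} = \left(-2616\right) \left(- \frac{1}{4142}\right) - \frac{4298}{1937} = \frac{12}{19} - \frac{4298}{1937} = - \frac{58418}{36803}$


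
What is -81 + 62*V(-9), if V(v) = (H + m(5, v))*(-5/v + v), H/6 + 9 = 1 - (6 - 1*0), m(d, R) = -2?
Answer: 404503/9 ≈ 44945.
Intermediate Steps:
H = -84 (H = -54 + 6*(1 - (6 - 1*0)) = -54 + 6*(1 - (6 + 0)) = -54 + 6*(1 - 1*6) = -54 + 6*(1 - 6) = -54 + 6*(-5) = -54 - 30 = -84)
V(v) = -86*v + 430/v (V(v) = (-84 - 2)*(-5/v + v) = -86*(v - 5/v) = -86*v + 430/v)
-81 + 62*V(-9) = -81 + 62*(-86*(-9) + 430/(-9)) = -81 + 62*(774 + 430*(-⅑)) = -81 + 62*(774 - 430/9) = -81 + 62*(6536/9) = -81 + 405232/9 = 404503/9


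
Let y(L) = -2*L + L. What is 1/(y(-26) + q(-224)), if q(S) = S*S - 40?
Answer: 1/50162 ≈ 1.9935e-5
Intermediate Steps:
q(S) = -40 + S**2 (q(S) = S**2 - 40 = -40 + S**2)
y(L) = -L
1/(y(-26) + q(-224)) = 1/(-1*(-26) + (-40 + (-224)**2)) = 1/(26 + (-40 + 50176)) = 1/(26 + 50136) = 1/50162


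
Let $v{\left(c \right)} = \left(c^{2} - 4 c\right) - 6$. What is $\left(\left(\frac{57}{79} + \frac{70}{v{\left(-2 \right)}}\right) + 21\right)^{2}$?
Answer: $\frac{62615569}{56169} \approx 1114.8$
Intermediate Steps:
$v{\left(c \right)} = -6 + c^{2} - 4 c$
$\left(\left(\frac{57}{79} + \frac{70}{v{\left(-2 \right)}}\right) + 21\right)^{2} = \left(\left(\frac{57}{79} + \frac{70}{-6 + \left(-2\right)^{2} - -8}\right) + 21\right)^{2} = \left(\left(57 \cdot \frac{1}{79} + \frac{70}{-6 + 4 + 8}\right) + 21\right)^{2} = \left(\left(\frac{57}{79} + \frac{70}{6}\right) + 21\right)^{2} = \left(\left(\frac{57}{79} + 70 \cdot \frac{1}{6}\right) + 21\right)^{2} = \left(\left(\frac{57}{79} + \frac{35}{3}\right) + 21\right)^{2} = \left(\frac{2936}{237} + 21\right)^{2} = \left(\frac{7913}{237}\right)^{2} = \frac{62615569}{56169}$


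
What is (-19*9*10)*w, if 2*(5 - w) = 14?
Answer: 3420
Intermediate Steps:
w = -2 (w = 5 - 1/2*14 = 5 - 7 = -2)
(-19*9*10)*w = (-19*9*10)*(-2) = -171*10*(-2) = -1710*(-2) = 3420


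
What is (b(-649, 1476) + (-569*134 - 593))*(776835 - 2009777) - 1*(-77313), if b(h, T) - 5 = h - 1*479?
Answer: 96122701517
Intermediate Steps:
b(h, T) = -474 + h (b(h, T) = 5 + (h - 1*479) = 5 + (h - 479) = 5 + (-479 + h) = -474 + h)
(b(-649, 1476) + (-569*134 - 593))*(776835 - 2009777) - 1*(-77313) = ((-474 - 649) + (-569*134 - 593))*(776835 - 2009777) - 1*(-77313) = (-1123 + (-76246 - 593))*(-1232942) + 77313 = (-1123 - 76839)*(-1232942) + 77313 = -77962*(-1232942) + 77313 = 96122624204 + 77313 = 96122701517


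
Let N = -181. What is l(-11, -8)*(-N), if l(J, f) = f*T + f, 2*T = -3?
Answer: 724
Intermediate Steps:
T = -3/2 (T = (½)*(-3) = -3/2 ≈ -1.5000)
l(J, f) = -f/2 (l(J, f) = f*(-3/2) + f = -3*f/2 + f = -f/2)
l(-11, -8)*(-N) = (-½*(-8))*(-1*(-181)) = 4*181 = 724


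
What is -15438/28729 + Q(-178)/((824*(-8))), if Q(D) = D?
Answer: -48326767/94690784 ≈ -0.51036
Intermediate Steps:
-15438/28729 + Q(-178)/((824*(-8))) = -15438/28729 - 178/(824*(-8)) = -15438*1/28729 - 178/(-6592) = -15438/28729 - 178*(-1/6592) = -15438/28729 + 89/3296 = -48326767/94690784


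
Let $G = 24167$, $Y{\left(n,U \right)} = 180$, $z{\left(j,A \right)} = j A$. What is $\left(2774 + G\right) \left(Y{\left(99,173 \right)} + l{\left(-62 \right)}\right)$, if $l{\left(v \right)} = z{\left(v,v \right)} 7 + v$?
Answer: $728107466$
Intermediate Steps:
$z{\left(j,A \right)} = A j$
$l{\left(v \right)} = v + 7 v^{2}$ ($l{\left(v \right)} = v v 7 + v = v^{2} \cdot 7 + v = 7 v^{2} + v = v + 7 v^{2}$)
$\left(2774 + G\right) \left(Y{\left(99,173 \right)} + l{\left(-62 \right)}\right) = \left(2774 + 24167\right) \left(180 - 62 \left(1 + 7 \left(-62\right)\right)\right) = 26941 \left(180 - 62 \left(1 - 434\right)\right) = 26941 \left(180 - -26846\right) = 26941 \left(180 + 26846\right) = 26941 \cdot 27026 = 728107466$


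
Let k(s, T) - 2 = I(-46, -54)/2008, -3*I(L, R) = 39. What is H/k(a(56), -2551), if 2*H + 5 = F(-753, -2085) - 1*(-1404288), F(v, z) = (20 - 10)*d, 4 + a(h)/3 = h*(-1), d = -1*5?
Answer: 1409849932/4003 ≈ 3.5220e+5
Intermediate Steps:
d = -5
a(h) = -12 - 3*h (a(h) = -12 + 3*(h*(-1)) = -12 + 3*(-h) = -12 - 3*h)
I(L, R) = -13 (I(L, R) = -⅓*39 = -13)
F(v, z) = -50 (F(v, z) = (20 - 10)*(-5) = 10*(-5) = -50)
k(s, T) = 4003/2008 (k(s, T) = 2 - 13/2008 = 4003/2008)
H = 1404233/2 (H = -5/2 + (-50 - 1*(-1404288))/2 = -5/2 + (-50 + 1404288)/2 = -5/2 + (½)*1404238 = -5/2 + 702119 = 1404233/2 ≈ 7.0212e+5)
H/k(a(56), -2551) = 1404233/(2*(4003/2008)) = (1404233/2)*(2008/4003) = 1409849932/4003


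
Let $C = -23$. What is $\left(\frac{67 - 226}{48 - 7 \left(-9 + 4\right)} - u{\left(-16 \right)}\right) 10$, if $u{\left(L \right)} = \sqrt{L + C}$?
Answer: $- \frac{1590}{83} - 10 i \sqrt{39} \approx -19.157 - 62.45 i$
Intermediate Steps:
$u{\left(L \right)} = \sqrt{-23 + L}$ ($u{\left(L \right)} = \sqrt{L - 23} = \sqrt{-23 + L}$)
$\left(\frac{67 - 226}{48 - 7 \left(-9 + 4\right)} - u{\left(-16 \right)}\right) 10 = \left(\frac{67 - 226}{48 - 7 \left(-9 + 4\right)} - \sqrt{-23 - 16}\right) 10 = \left(- \frac{159}{48 - -35} - \sqrt{-39}\right) 10 = \left(- \frac{159}{48 + 35} - i \sqrt{39}\right) 10 = \left(- \frac{159}{83} - i \sqrt{39}\right) 10 = - \frac{1590}{83} - 10 i \sqrt{39}$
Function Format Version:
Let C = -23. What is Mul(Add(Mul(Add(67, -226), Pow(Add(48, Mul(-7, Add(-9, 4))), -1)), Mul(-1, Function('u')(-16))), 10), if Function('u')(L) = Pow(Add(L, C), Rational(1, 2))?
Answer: Add(Rational(-1590, 83), Mul(-10, I, Pow(39, Rational(1, 2)))) ≈ Add(-19.157, Mul(-62.450, I))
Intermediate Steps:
Function('u')(L) = Pow(Add(-23, L), Rational(1, 2)) (Function('u')(L) = Pow(Add(L, -23), Rational(1, 2)) = Pow(Add(-23, L), Rational(1, 2)))
Mul(Add(Mul(Add(67, -226), Pow(Add(48, Mul(-7, Add(-9, 4))), -1)), Mul(-1, Function('u')(-16))), 10) = Mul(Add(Mul(Add(67, -226), Pow(Add(48, Mul(-7, Add(-9, 4))), -1)), Mul(-1, Pow(Add(-23, -16), Rational(1, 2)))), 10) = Mul(Add(Mul(-159, Pow(Add(48, Mul(-7, -5)), -1)), Mul(-1, Pow(-39, Rational(1, 2)))), 10) = Mul(Add(Mul(-159, Pow(Add(48, 35), -1)), Mul(-1, Mul(I, Pow(39, Rational(1, 2))))), 10) = Mul(Add(Mul(-159, Pow(83, -1)), Mul(-1, I, Pow(39, Rational(1, 2)))), 10) = Mul(Add(Mul(-159, Rational(1, 83)), Mul(-1, I, Pow(39, Rational(1, 2)))), 10) = Mul(Add(Rational(-159, 83), Mul(-1, I, Pow(39, Rational(1, 2)))), 10) = Add(Rational(-1590, 83), Mul(-10, I, Pow(39, Rational(1, 2))))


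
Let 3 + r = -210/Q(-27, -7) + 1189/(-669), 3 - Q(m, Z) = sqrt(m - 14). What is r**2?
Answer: 2*(239824644*sqrt(41) + 5526153757*I)/(447561*(-16*I + 3*sqrt(41))) ≈ -421.27 + 934.66*I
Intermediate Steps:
Q(m, Z) = 3 - sqrt(-14 + m) (Q(m, Z) = 3 - sqrt(m - 14) = 3 - sqrt(-14 + m))
r = -3196/669 - 210/(3 - I*sqrt(41)) (r = -3 + (-210/(3 - sqrt(-14 - 27)) + 1189/(-669)) = -3 + (-210/(3 - sqrt(-41)) + 1189*(-1/669)) = -3 + (-210/(3 - I*sqrt(41)) - 1189/669) = -3 + (-1189/669 - 210/(3 - I*sqrt(41))) = -3196/669 - 210/(3 - I*sqrt(41)) ≈ -17.377 - 26.893*I)
r**2 = (-58127/3345 - 21*I*sqrt(41)/5)**2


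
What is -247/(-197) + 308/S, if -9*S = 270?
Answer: -26633/2955 ≈ -9.0129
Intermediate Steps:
S = -30 (S = -⅑*270 = -30)
-247/(-197) + 308/S = -247/(-197) + 308/(-30) = -247*(-1/197) + 308*(-1/30) = 247/197 - 154/15 = -26633/2955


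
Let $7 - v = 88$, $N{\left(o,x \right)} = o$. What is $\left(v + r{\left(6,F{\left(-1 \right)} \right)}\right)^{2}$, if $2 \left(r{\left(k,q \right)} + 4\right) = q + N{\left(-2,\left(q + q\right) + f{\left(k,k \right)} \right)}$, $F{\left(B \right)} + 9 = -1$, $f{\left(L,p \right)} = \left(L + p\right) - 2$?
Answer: $8281$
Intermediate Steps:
$f{\left(L,p \right)} = -2 + L + p$
$F{\left(B \right)} = -10$ ($F{\left(B \right)} = -9 - 1 = -10$)
$r{\left(k,q \right)} = -5 + \frac{q}{2}$ ($r{\left(k,q \right)} = -4 + \frac{q - 2}{2} = -4 + \frac{-2 + q}{2} = -4 + \left(-1 + \frac{q}{2}\right) = -5 + \frac{q}{2}$)
$v = -81$ ($v = 7 - 88 = -81$)
$\left(v + r{\left(6,F{\left(-1 \right)} \right)}\right)^{2} = \left(-81 + \left(-5 + \frac{1}{2} \left(-10\right)\right)\right)^{2} = \left(-81 - 10\right)^{2} = \left(-91\right)^{2} = 8281$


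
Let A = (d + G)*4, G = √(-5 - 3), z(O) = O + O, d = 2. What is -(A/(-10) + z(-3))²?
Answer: -1124/25 - 272*I*√2/25 ≈ -44.96 - 15.387*I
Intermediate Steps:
z(O) = 2*O
G = 2*I*√2 (G = √(-8) = 2*I*√2 ≈ 2.8284*I)
A = 8 + 8*I*√2 (A = (2 + 2*I*√2)*4 = 8 + 8*I*√2 ≈ 8.0 + 11.314*I)
-(A/(-10) + z(-3))² = -((8 + 8*I*√2)/(-10) + 2*(-3))² = -((8 + 8*I*√2)*(-⅒) - 6)² = -((-⅘ - 4*I*√2/5) - 6)² = -(-34/5 - 4*I*√2/5)²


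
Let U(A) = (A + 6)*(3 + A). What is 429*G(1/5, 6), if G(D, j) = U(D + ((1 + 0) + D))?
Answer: 349206/25 ≈ 13968.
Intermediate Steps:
U(A) = (3 + A)*(6 + A) (U(A) = (6 + A)*(3 + A) = (3 + A)*(6 + A))
G(D, j) = 27 + (1 + 2*D)² + 18*D (G(D, j) = 18 + (D + ((1 + 0) + D))² + 9*(D + ((1 + 0) + D)) = 18 + (D + (1 + D))² + 9*(D + (1 + D)) = 18 + (1 + 2*D)² + 9*(1 + 2*D) = 18 + (1 + 2*D)² + (9 + 18*D) = 27 + (1 + 2*D)² + 18*D)
429*G(1/5, 6) = 429*(28 + 4*(1/5)² + 22/5) = 429*(28 + 4*(⅕)² + 22*(⅕)) = 429*(28 + 4*(1/25) + 22/5) = 429*(28 + 4/25 + 22/5) = 429*(814/25) = 349206/25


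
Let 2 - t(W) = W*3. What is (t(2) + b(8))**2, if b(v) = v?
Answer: 16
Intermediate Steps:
t(W) = 2 - 3*W (t(W) = 2 - W*3 = 2 - 3*W)
(t(2) + b(8))**2 = ((2 - 3*2) + 8)**2 = ((2 - 6) + 8)**2 = (-4 + 8)**2 = 4**2 = 16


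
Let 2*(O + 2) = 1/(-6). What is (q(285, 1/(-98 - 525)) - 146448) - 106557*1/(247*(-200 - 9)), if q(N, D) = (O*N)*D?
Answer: -1712667630409/11694956 ≈ -1.4645e+5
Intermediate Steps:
O = -25/12 (O = -2 + (½)/(-6) = -2 + (½)*(-⅙) = -2 - 1/12 = -25/12 ≈ -2.0833)
q(N, D) = -25*D*N/12 (q(N, D) = (-25*N/12)*D = -25*D*N/12)
(q(285, 1/(-98 - 525)) - 146448) - 106557*1/(247*(-200 - 9)) = (-25/12*285/(-98 - 525) - 146448) - 106557*1/(247*(-200 - 9)) = (-25/12*285/(-623) - 146448) - 106557/((-209*247)) = (-25/12*(-1/623)*285 - 146448) - 106557/(-51623) = (2375/2492 - 146448) - 106557*(-1/51623) = -364946041/2492 + 9687/4693 = -1712667630409/11694956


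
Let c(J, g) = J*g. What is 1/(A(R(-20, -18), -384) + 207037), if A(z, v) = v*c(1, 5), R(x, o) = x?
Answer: 1/205117 ≈ 4.8753e-6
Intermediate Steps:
A(z, v) = 5*v (A(z, v) = v*(1*5) = v*5 = 5*v)
1/(A(R(-20, -18), -384) + 207037) = 1/(5*(-384) + 207037) = 1/(-1920 + 207037) = 1/205117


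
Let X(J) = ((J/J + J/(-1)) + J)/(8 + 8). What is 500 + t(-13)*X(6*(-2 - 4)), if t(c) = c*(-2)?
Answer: 4013/8 ≈ 501.63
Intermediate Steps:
t(c) = -2*c
X(J) = 1/16 (X(J) = ((1 + J*(-1)) + J)/16 = ((1 - J) + J)*(1/16) = 1*(1/16) = 1/16)
500 + t(-13)*X(6*(-2 - 4)) = 500 - 2*(-13)*(1/16) = 500 + 26*(1/16) = 500 + 13/8 = 4013/8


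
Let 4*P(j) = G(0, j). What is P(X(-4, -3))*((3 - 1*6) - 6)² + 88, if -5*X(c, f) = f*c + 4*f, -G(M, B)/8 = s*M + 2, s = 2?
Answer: -236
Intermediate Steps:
G(M, B) = -16 - 16*M (G(M, B) = -8*(2*M + 2) = -8*(2 + 2*M) = -16 - 16*M)
X(c, f) = -4*f/5 - c*f/5 (X(c, f) = -(f*c + 4*f)/5 = -(c*f + 4*f)/5 = -(4*f + c*f)/5 = -4*f/5 - c*f/5)
P(j) = -4 (P(j) = (-16 - 16*0)/4 = (-16 + 0)/4 = (¼)*(-16) = -4)
P(X(-4, -3))*((3 - 1*6) - 6)² + 88 = -4*((3 - 1*6) - 6)² + 88 = -4*((3 - 6) - 6)² + 88 = -4*(-3 - 6)² + 88 = -4*(-9)² + 88 = -4*81 + 88 = -324 + 88 = -236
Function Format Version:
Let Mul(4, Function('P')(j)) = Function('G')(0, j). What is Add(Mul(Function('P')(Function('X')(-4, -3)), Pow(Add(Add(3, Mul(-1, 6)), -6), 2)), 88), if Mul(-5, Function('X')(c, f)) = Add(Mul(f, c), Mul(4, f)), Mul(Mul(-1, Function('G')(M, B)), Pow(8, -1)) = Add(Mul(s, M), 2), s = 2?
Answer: -236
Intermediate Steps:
Function('G')(M, B) = Add(-16, Mul(-16, M)) (Function('G')(M, B) = Mul(-8, Add(Mul(2, M), 2)) = Mul(-8, Add(2, Mul(2, M))) = Add(-16, Mul(-16, M)))
Function('X')(c, f) = Add(Mul(Rational(-4, 5), f), Mul(Rational(-1, 5), c, f)) (Function('X')(c, f) = Mul(Rational(-1, 5), Add(Mul(f, c), Mul(4, f))) = Mul(Rational(-1, 5), Add(Mul(c, f), Mul(4, f))) = Mul(Rational(-1, 5), Add(Mul(4, f), Mul(c, f))) = Add(Mul(Rational(-4, 5), f), Mul(Rational(-1, 5), c, f)))
Function('P')(j) = -4 (Function('P')(j) = Mul(Rational(1, 4), Add(-16, Mul(-16, 0))) = Mul(Rational(1, 4), Add(-16, 0)) = Mul(Rational(1, 4), -16) = -4)
Add(Mul(Function('P')(Function('X')(-4, -3)), Pow(Add(Add(3, Mul(-1, 6)), -6), 2)), 88) = Add(Mul(-4, Pow(Add(Add(3, Mul(-1, 6)), -6), 2)), 88) = Add(Mul(-4, Pow(Add(Add(3, -6), -6), 2)), 88) = Add(Mul(-4, Pow(Add(-3, -6), 2)), 88) = Add(Mul(-4, Pow(-9, 2)), 88) = Add(Mul(-4, 81), 88) = Add(-324, 88) = -236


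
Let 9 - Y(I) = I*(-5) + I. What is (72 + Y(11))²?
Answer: 15625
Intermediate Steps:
Y(I) = 9 + 4*I (Y(I) = 9 - (I*(-5) + I) = 9 - (-5*I + I) = 9 - (-4)*I = 9 + 4*I)
(72 + Y(11))² = (72 + (9 + 4*11))² = (72 + (9 + 44))² = (72 + 53)² = 125² = 15625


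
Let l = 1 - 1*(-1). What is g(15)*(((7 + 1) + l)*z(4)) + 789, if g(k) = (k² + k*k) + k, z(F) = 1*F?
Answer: 19389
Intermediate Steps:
l = 2 (l = 1 + 1 = 2)
z(F) = F
g(k) = k + 2*k² (g(k) = (k² + k²) + k = 2*k² + k = k + 2*k²)
g(15)*(((7 + 1) + l)*z(4)) + 789 = (15*(1 + 2*15))*(((7 + 1) + 2)*4) + 789 = (15*(1 + 30))*((8 + 2)*4) + 789 = (15*31)*(10*4) + 789 = 465*40 + 789 = 18600 + 789 = 19389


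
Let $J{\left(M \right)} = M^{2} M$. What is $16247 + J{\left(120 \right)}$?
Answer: $1744247$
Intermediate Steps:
$J{\left(M \right)} = M^{3}$
$16247 + J{\left(120 \right)} = 16247 + 120^{3} = 16247 + 1728000 = 1744247$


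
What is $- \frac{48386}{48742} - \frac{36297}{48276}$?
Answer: $- \frac{228059495}{130726044} \approx -1.7446$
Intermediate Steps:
$- \frac{48386}{48742} - \frac{36297}{48276} = \left(-48386\right) \frac{1}{48742} - \frac{4033}{5364} = - \frac{24193}{24371} - \frac{4033}{5364} = - \frac{228059495}{130726044}$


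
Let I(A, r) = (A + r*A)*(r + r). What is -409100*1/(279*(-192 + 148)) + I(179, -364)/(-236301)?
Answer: -3102718151/18595071 ≈ -166.86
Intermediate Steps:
I(A, r) = 2*r*(A + A*r) (I(A, r) = (A + A*r)*(2*r) = 2*r*(A + A*r))
-409100*1/(279*(-192 + 148)) + I(179, -364)/(-236301) = -409100*1/(279*(-192 + 148)) + (2*179*(-364)*(1 - 364))/(-236301) = -409100/((-44*279)) + (2*179*(-364)*(-363))*(-1/236301) = -409100/(-12276) + 47303256*(-1/236301) = -409100*(-1/12276) - 1212904/6059 = 102275/3069 - 1212904/6059 = -3102718151/18595071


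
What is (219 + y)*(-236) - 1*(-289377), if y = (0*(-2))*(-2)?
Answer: 237693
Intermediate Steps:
y = 0 (y = 0*(-2) = 0)
(219 + y)*(-236) - 1*(-289377) = (219 + 0)*(-236) - 1*(-289377) = 219*(-236) + 289377 = -51684 + 289377 = 237693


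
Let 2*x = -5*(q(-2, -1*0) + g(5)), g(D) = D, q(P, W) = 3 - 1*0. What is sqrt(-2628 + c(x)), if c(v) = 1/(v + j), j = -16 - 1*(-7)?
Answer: I*sqrt(2210177)/29 ≈ 51.264*I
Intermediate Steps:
q(P, W) = 3 (q(P, W) = 3 + 0 = 3)
j = -9 (j = -16 + 7 = -9)
x = -20 (x = (-5*(3 + 5))/2 = (-5*8)/2 = (1/2)*(-40) = -20)
c(v) = 1/(-9 + v) (c(v) = 1/(v - 9) = 1/(-9 + v))
sqrt(-2628 + c(x)) = sqrt(-2628 + 1/(-9 - 20)) = sqrt(-2628 + 1/(-29)) = sqrt(-2628 - 1/29) = sqrt(-76213/29) = I*sqrt(2210177)/29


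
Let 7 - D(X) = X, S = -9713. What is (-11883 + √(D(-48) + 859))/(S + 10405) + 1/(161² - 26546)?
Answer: -7427567/432500 + √914/692 ≈ -17.130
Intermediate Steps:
D(X) = 7 - X
(-11883 + √(D(-48) + 859))/(S + 10405) + 1/(161² - 26546) = (-11883 + √((7 - 1*(-48)) + 859))/(-9713 + 10405) + 1/(161² - 26546) = (-11883 + √((7 + 48) + 859))/692 + 1/(25921 - 26546) = (-11883 + √(55 + 859))*(1/692) + 1/(-625) = (-11883 + √914)*(1/692) - 1/625 = (-11883/692 + √914/692) - 1/625 = -7427567/432500 + √914/692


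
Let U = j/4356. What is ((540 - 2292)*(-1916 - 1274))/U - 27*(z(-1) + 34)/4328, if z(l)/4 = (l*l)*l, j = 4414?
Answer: 26341463611125/4775948 ≈ 5.5154e+6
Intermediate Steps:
U = 2207/2178 (U = 4414/4356 = 4414*(1/4356) = 2207/2178 ≈ 1.0133)
z(l) = 4*l³ (z(l) = 4*((l*l)*l) = 4*(l²*l) = 4*l³)
((540 - 2292)*(-1916 - 1274))/U - 27*(z(-1) + 34)/4328 = ((540 - 2292)*(-1916 - 1274))/(2207/2178) - 27*(4*(-1)³ + 34)/4328 = -1752*(-3190)*(2178/2207) - 27*(4*(-1) + 34)*(1/4328) = 5588880*(2178/2207) - 27*(-4 + 34)*(1/4328) = 12172580640/2207 - 27*30*(1/4328) = 12172580640/2207 - 810*1/4328 = 12172580640/2207 - 405/2164 = 26341463611125/4775948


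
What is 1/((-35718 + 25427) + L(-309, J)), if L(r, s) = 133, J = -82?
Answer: -1/10158 ≈ -9.8445e-5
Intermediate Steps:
1/((-35718 + 25427) + L(-309, J)) = 1/((-35718 + 25427) + 133) = 1/(-10291 + 133) = 1/(-10158) = -1/10158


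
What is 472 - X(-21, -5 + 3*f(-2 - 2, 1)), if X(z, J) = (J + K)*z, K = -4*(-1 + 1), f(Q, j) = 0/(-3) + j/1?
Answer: 430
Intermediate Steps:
f(Q, j) = j (f(Q, j) = 0*(-⅓) + j*1 = 0 + j = j)
K = 0 (K = -4*0 = 0)
X(z, J) = J*z (X(z, J) = (J + 0)*z = J*z)
472 - X(-21, -5 + 3*f(-2 - 2, 1)) = 472 - (-5 + 3*1)*(-21) = 472 - (-5 + 3)*(-21) = 472 - (-2)*(-21) = 472 - 1*42 = 472 - 42 = 430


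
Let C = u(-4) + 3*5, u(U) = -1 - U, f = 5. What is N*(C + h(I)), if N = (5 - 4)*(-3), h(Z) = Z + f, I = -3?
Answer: -60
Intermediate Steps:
h(Z) = 5 + Z (h(Z) = Z + 5 = 5 + Z)
C = 18 (C = (-1 - 1*(-4)) + 3*5 = (-1 + 4) + 15 = 3 + 15 = 18)
N = -3 (N = 1*(-3) = -3)
N*(C + h(I)) = -3*(18 + (5 - 3)) = -3*(18 + 2) = -3*20 = -60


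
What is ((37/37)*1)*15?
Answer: 15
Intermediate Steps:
((37/37)*1)*15 = ((37*(1/37))*1)*15 = (1*1)*15 = 1*15 = 15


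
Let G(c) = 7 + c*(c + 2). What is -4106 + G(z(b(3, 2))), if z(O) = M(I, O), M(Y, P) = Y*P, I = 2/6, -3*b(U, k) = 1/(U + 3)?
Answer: -11952791/2916 ≈ -4099.0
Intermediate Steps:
b(U, k) = -1/(3*(3 + U)) (b(U, k) = -1/(3*(U + 3)) = -1/(3*(3 + U)))
I = ⅓ (I = 2*(⅙) = ⅓ ≈ 0.33333)
M(Y, P) = P*Y
z(O) = O/3 (z(O) = O*(⅓) = O/3)
G(c) = 7 + c*(2 + c)
-4106 + G(z(b(3, 2))) = -4106 + (7 + ((-1/(9 + 3*3))/3)² + 2*((-1/(9 + 3*3))/3)) = -4106 + (7 + ((-1/(9 + 9))/3)² + 2*((-1/(9 + 9))/3)) = -4106 + (7 + ((-1/18)/3)² + 2*((-1/18)/3)) = -4106 + (7 + ((-1*1/18)/3)² + 2*((-1*1/18)/3)) = -4106 + (7 + ((⅓)*(-1/18))² + 2*((⅓)*(-1/18))) = -4106 + (7 + (-1/54)² + 2*(-1/54)) = -4106 + (7 + 1/2916 - 1/27) = -4106 + 20305/2916 = -11952791/2916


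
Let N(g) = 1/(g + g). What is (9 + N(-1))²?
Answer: 289/4 ≈ 72.250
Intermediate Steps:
N(g) = 1/(2*g)
(9 + N(-1))² = (9 + (½)/(-1))² = (9 + (½)*(-1))² = (9 - ½)² = (17/2)² = 289/4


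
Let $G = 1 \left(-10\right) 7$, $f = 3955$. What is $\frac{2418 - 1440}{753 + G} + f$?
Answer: $\frac{2702243}{683} \approx 3956.4$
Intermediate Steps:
$G = -70$ ($G = \left(-10\right) 7 = -70$)
$\frac{2418 - 1440}{753 + G} + f = \frac{2418 - 1440}{753 - 70} + 3955 = \frac{978}{683} + 3955 = \frac{2702243}{683}$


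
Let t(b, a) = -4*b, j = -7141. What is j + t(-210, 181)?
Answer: -6301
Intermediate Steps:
j + t(-210, 181) = -7141 - 4*(-210) = -7141 + 840 = -6301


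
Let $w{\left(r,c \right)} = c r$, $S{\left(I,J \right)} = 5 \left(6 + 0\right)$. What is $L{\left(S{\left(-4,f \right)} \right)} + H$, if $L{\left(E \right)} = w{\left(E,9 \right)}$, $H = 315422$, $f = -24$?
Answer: $315692$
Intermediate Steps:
$S{\left(I,J \right)} = 30$ ($S{\left(I,J \right)} = 5 \cdot 6 = 30$)
$L{\left(E \right)} = 9 E$
$L{\left(S{\left(-4,f \right)} \right)} + H = 9 \cdot 30 + 315422 = 270 + 315422 = 315692$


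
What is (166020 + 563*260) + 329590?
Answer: 641990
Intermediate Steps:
(166020 + 563*260) + 329590 = (166020 + 146380) + 329590 = 312400 + 329590 = 641990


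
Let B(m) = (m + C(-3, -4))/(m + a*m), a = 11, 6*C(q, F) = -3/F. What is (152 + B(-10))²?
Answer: 21315708001/921600 ≈ 23129.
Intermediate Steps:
C(q, F) = -1/(2*F) (C(q, F) = (-3/F)/6 = -1/(2*F))
B(m) = (⅛ + m)/(12*m) (B(m) = (m - ½/(-4))/(m + 11*m) = (m - ½*(-¼))/((12*m)) = (m + ⅛)*(1/(12*m)) = (⅛ + m)*(1/(12*m)) = (⅛ + m)/(12*m))
(152 + B(-10))² = (152 + (1/96)*(1 + 8*(-10))/(-10))² = (152 + (1/96)*(-⅒)*(1 - 80))² = (152 + (1/96)*(-⅒)*(-79))² = (152 + 79/960)² = (145999/960)² = 21315708001/921600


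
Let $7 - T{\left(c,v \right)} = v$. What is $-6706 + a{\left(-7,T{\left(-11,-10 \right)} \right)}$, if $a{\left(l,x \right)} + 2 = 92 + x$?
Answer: $-6599$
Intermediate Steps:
$T{\left(c,v \right)} = 7 - v$
$a{\left(l,x \right)} = 90 + x$ ($a{\left(l,x \right)} = -2 + \left(92 + x\right) = 90 + x$)
$-6706 + a{\left(-7,T{\left(-11,-10 \right)} \right)} = -6706 + \left(90 + \left(7 - -10\right)\right) = -6706 + \left(90 + \left(7 + 10\right)\right) = -6706 + \left(90 + 17\right) = -6706 + 107 = -6599$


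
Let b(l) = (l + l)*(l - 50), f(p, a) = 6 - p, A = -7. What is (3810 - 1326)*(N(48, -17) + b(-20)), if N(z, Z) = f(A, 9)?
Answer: 6987492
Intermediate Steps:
N(z, Z) = 13 (N(z, Z) = 6 - 1*(-7) = 6 + 7 = 13)
b(l) = 2*l*(-50 + l) (b(l) = (2*l)*(-50 + l) = 2*l*(-50 + l))
(3810 - 1326)*(N(48, -17) + b(-20)) = (3810 - 1326)*(13 + 2*(-20)*(-50 - 20)) = 2484*(13 + 2*(-20)*(-70)) = 2484*(13 + 2800) = 2484*2813 = 6987492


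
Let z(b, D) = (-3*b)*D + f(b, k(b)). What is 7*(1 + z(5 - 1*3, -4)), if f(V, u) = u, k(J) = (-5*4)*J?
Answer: -105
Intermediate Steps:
k(J) = -20*J
z(b, D) = -20*b - 3*D*b (z(b, D) = (-3*b)*D - 20*b = -3*D*b - 20*b = -20*b - 3*D*b)
7*(1 + z(5 - 1*3, -4)) = 7*(1 + (5 - 1*3)*(-20 - 3*(-4))) = 7*(1 + (5 - 3)*(-20 + 12)) = 7*(1 + 2*(-8)) = 7*(1 - 16) = 7*(-15) = -105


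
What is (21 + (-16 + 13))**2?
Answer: 324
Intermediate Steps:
(21 + (-16 + 13))**2 = (21 - 3)**2 = 18**2 = 324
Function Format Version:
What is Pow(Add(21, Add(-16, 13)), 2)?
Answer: 324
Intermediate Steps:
Pow(Add(21, Add(-16, 13)), 2) = Pow(Add(21, -3), 2) = Pow(18, 2) = 324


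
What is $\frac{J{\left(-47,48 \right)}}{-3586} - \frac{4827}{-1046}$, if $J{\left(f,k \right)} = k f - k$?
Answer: $\frac{9859803}{1875478} \approx 5.2572$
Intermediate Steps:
$J{\left(f,k \right)} = - k + f k$ ($J{\left(f,k \right)} = f k - k = - k + f k$)
$\frac{J{\left(-47,48 \right)}}{-3586} - \frac{4827}{-1046} = \frac{48 \left(-1 - 47\right)}{-3586} - \frac{4827}{-1046} = 48 \left(-48\right) \left(- \frac{1}{3586}\right) - - \frac{4827}{1046} = \left(-2304\right) \left(- \frac{1}{3586}\right) + \frac{4827}{1046} = \frac{1152}{1793} + \frac{4827}{1046} = \frac{9859803}{1875478}$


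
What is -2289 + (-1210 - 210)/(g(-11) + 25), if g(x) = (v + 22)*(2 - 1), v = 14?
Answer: -141049/61 ≈ -2312.3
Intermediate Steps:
g(x) = 36 (g(x) = (14 + 22)*(2 - 1) = 36*1 = 36)
-2289 + (-1210 - 210)/(g(-11) + 25) = -2289 + (-1210 - 210)/(36 + 25) = -2289 - 1420/61 = -141049/61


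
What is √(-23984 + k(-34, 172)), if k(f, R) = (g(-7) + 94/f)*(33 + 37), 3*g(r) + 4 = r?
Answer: 8*I*√993021/51 ≈ 156.31*I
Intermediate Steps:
g(r) = -4/3 + r/3
k(f, R) = -770/3 + 6580/f (k(f, R) = ((-4/3 + (⅓)*(-7)) + 94/f)*(33 + 37) = ((-4/3 - 7/3) + 94/f)*70 = (-11/3 + 94/f)*70 = -770/3 + 6580/f)
√(-23984 + k(-34, 172)) = √(-23984 + (-770/3 + 6580/(-34))) = √(-23984 + (-770/3 + 6580*(-1/34))) = √(-23984 + (-770/3 - 3290/17)) = √(-23984 - 22960/51) = √(-1246144/51) = 8*I*√993021/51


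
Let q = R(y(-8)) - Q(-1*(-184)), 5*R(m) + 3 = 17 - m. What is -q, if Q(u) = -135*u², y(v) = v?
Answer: -22852822/5 ≈ -4.5706e+6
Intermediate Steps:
R(m) = 14/5 - m/5 (R(m) = -⅗ + (17 - m)/5 = -⅗ + (17/5 - m/5) = 14/5 - m/5)
q = 22852822/5 (q = (14/5 - ⅕*(-8)) - (-135)*(-1*(-184))² = (14/5 + 8/5) - (-135)*184² = 22/5 - (-135)*33856 = 22/5 - 1*(-4570560) = 22/5 + 4570560 = 22852822/5 ≈ 4.5706e+6)
-q = -1*22852822/5 = -22852822/5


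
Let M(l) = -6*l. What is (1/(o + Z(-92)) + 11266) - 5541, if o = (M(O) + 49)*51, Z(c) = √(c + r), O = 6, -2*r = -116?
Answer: 148042814/25859 - I*√34/439603 ≈ 5725.0 - 1.3264e-5*I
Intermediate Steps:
r = 58 (r = -½*(-116) = 58)
Z(c) = √(58 + c) (Z(c) = √(c + 58) = √(58 + c))
o = 663 (o = (-6*6 + 49)*51 = (-36 + 49)*51 = 13*51 = 663)
(1/(o + Z(-92)) + 11266) - 5541 = (1/(663 + √(58 - 92)) + 11266) - 5541 = (1/(663 + √(-34)) + 11266) - 5541 = (1/(663 + I*√34) + 11266) - 5541 = (11266 + 1/(663 + I*√34)) - 5541 = 5725 + 1/(663 + I*√34)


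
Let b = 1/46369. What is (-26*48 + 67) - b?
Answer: -54761790/46369 ≈ -1181.0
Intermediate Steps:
b = 1/46369 ≈ 2.1566e-5
(-26*48 + 67) - b = (-26*48 + 67) - 1*1/46369 = (-1248 + 67) - 1/46369 = -1181 - 1/46369 = -54761790/46369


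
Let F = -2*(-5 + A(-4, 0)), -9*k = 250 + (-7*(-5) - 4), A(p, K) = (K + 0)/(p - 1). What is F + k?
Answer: -191/9 ≈ -21.222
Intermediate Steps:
A(p, K) = K/(-1 + p)
k = -281/9 (k = -(250 + (-7*(-5) - 4))/9 = -(250 + (35 - 4))/9 = -(250 + 31)/9 = -⅑*281 = -281/9 ≈ -31.222)
F = 10 (F = -2*(-5 + 0/(-1 - 4)) = -2*(-5 + 0/(-5)) = -2*(-5 + 0*(-⅕)) = -2*(-5 + 0) = -2*(-5) = 10)
F + k = 10 - 281/9 = -191/9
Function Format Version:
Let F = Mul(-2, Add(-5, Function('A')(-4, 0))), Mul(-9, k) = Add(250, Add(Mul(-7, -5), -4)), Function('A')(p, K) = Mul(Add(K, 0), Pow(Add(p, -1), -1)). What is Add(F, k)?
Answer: Rational(-191, 9) ≈ -21.222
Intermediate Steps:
Function('A')(p, K) = Mul(K, Pow(Add(-1, p), -1))
k = Rational(-281, 9) (k = Mul(Rational(-1, 9), Add(250, Add(Mul(-7, -5), -4))) = Mul(Rational(-1, 9), Add(250, Add(35, -4))) = Mul(Rational(-1, 9), Add(250, 31)) = Mul(Rational(-1, 9), 281) = Rational(-281, 9) ≈ -31.222)
F = 10 (F = Mul(-2, Add(-5, Mul(0, Pow(Add(-1, -4), -1)))) = Mul(-2, Add(-5, Mul(0, Pow(-5, -1)))) = Mul(-2, Add(-5, Mul(0, Rational(-1, 5)))) = Mul(-2, Add(-5, 0)) = Mul(-2, -5) = 10)
Add(F, k) = Add(10, Rational(-281, 9)) = Rational(-191, 9)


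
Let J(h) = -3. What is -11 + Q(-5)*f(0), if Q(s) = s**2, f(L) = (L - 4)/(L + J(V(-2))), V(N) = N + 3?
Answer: 67/3 ≈ 22.333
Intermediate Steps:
V(N) = 3 + N
f(L) = (-4 + L)/(-3 + L) (f(L) = (L - 4)/(L - 3) = (-4 + L)/(-3 + L))
-11 + Q(-5)*f(0) = -11 + (-5)**2*((-4 + 0)/(-3 + 0)) = -11 + 25*(-4/(-3)) = -11 + 25*(-1/3*(-4)) = -11 + 25*(4/3) = -11 + 100/3 = 67/3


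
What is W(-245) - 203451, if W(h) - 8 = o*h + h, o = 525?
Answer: -332313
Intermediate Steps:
W(h) = 8 + 526*h (W(h) = 8 + (525*h + h) = 8 + 526*h)
W(-245) - 203451 = (8 + 526*(-245)) - 203451 = (8 - 128870) - 203451 = -128862 - 203451 = -332313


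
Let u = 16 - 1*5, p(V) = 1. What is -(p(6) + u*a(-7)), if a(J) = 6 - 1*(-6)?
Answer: -133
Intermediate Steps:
a(J) = 12 (a(J) = 6 + 6 = 12)
u = 11 (u = 16 - 5 = 11)
-(p(6) + u*a(-7)) = -(1 + 11*12) = -(1 + 132) = -1*133 = -133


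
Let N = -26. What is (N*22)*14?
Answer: -8008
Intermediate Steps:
(N*22)*14 = -26*22*14 = -572*14 = -8008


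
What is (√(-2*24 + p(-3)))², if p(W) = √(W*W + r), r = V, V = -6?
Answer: -48 + √3 ≈ -46.268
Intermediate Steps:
r = -6
p(W) = √(-6 + W²) (p(W) = √(W*W - 6) = √(W² - 6) = √(-6 + W²))
(√(-2*24 + p(-3)))² = (√(-2*24 + √(-6 + (-3)²)))² = (√(-48 + √(-6 + 9)))² = (√(-48 + √3))² = -48 + √3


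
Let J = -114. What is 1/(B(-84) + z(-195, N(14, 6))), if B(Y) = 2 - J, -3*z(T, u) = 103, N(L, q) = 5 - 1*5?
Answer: 3/245 ≈ 0.012245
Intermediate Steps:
N(L, q) = 0 (N(L, q) = 5 - 5 = 0)
z(T, u) = -103/3 (z(T, u) = -1/3*103 = -103/3)
B(Y) = 116 (B(Y) = 2 - 1*(-114) = 2 + 114 = 116)
1/(B(-84) + z(-195, N(14, 6))) = 1/(116 - 103/3) = 1/(245/3) = 3/245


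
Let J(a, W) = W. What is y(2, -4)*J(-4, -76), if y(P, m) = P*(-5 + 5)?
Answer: 0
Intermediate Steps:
y(P, m) = 0 (y(P, m) = P*0 = 0)
y(2, -4)*J(-4, -76) = 0*(-76) = 0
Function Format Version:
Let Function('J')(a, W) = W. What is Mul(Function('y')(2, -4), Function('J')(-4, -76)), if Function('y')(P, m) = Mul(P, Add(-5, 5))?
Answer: 0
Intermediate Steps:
Function('y')(P, m) = 0 (Function('y')(P, m) = Mul(P, 0) = 0)
Mul(Function('y')(2, -4), Function('J')(-4, -76)) = Mul(0, -76) = 0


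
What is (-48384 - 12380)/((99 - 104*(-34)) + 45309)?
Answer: -15191/12236 ≈ -1.2415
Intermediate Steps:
(-48384 - 12380)/((99 - 104*(-34)) + 45309) = -60764/((99 + 3536) + 45309) = -60764/(3635 + 45309) = -60764/48944 = -60764*1/48944 = -15191/12236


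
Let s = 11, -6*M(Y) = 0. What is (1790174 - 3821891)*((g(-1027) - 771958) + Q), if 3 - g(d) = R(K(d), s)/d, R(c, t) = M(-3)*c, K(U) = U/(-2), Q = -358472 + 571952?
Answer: 1134663151575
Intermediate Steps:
M(Y) = 0 (M(Y) = -⅙*0 = 0)
Q = 213480
K(U) = -U/2 (K(U) = U*(-½) = -U/2)
R(c, t) = 0 (R(c, t) = 0*c = 0)
g(d) = 3 (g(d) = 3 - 0/d = 3 - 1*0 = 3 + 0 = 3)
(1790174 - 3821891)*((g(-1027) - 771958) + Q) = (1790174 - 3821891)*((3 - 771958) + 213480) = -2031717*(-771955 + 213480) = -2031717*(-558475) = 1134663151575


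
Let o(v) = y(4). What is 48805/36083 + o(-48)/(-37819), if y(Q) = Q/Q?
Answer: 1845720212/1364622977 ≈ 1.3526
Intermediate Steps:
y(Q) = 1
o(v) = 1
48805/36083 + o(-48)/(-37819) = 48805/36083 + 1/(-37819) = 48805*(1/36083) + 1*(-1/37819) = 48805/36083 - 1/37819 = 1845720212/1364622977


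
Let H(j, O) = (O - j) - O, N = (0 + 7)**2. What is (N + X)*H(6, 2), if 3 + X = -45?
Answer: -6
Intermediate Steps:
X = -48 (X = -3 - 45 = -48)
N = 49 (N = 7**2 = 49)
H(j, O) = -j
(N + X)*H(6, 2) = (49 - 48)*(-1*6) = 1*(-6) = -6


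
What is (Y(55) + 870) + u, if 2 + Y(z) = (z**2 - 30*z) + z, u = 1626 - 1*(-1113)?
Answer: 5037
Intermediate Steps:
u = 2739 (u = 1626 + 1113 = 2739)
Y(z) = -2 + z**2 - 29*z (Y(z) = -2 + ((z**2 - 30*z) + z) = -2 + (z**2 - 29*z) = -2 + z**2 - 29*z)
(Y(55) + 870) + u = ((-2 + 55**2 - 29*55) + 870) + 2739 = ((-2 + 3025 - 1595) + 870) + 2739 = (1428 + 870) + 2739 = 2298 + 2739 = 5037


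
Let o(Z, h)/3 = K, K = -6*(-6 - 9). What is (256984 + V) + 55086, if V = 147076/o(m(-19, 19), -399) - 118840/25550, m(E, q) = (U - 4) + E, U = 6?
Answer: 4313081200/13797 ≈ 3.1261e+5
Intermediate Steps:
m(E, q) = 2 + E (m(E, q) = (6 - 4) + E = 2 + E)
K = 90 (K = -6*(-15) = 90)
o(Z, h) = 270 (o(Z, h) = 3*90 = 270)
V = 7451410/13797 (V = 147076/270 - 118840/25550 = 147076*(1/270) - 118840*1/25550 = 73538/135 - 11884/2555 = 7451410/13797 ≈ 540.07)
(256984 + V) + 55086 = (256984 + 7451410/13797) + 55086 = 3553059658/13797 + 55086 = 4313081200/13797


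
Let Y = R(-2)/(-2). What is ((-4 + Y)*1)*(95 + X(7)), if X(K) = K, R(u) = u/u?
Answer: -459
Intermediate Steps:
R(u) = 1
Y = -½ (Y = 1/(-2) = 1*(-½) = -½ ≈ -0.50000)
((-4 + Y)*1)*(95 + X(7)) = ((-4 - ½)*1)*(95 + 7) = -9/2*1*102 = -9/2*102 = -459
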